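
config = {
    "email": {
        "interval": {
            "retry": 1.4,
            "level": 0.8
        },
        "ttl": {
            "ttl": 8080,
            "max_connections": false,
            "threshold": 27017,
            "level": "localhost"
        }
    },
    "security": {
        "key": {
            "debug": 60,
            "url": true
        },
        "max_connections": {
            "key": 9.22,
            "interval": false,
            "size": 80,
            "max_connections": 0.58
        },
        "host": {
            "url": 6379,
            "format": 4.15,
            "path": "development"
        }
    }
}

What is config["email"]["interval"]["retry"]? 1.4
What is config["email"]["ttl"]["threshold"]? 27017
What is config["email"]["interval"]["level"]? 0.8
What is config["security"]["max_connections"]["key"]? 9.22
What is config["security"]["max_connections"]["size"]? 80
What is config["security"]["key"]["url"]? True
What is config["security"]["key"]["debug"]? 60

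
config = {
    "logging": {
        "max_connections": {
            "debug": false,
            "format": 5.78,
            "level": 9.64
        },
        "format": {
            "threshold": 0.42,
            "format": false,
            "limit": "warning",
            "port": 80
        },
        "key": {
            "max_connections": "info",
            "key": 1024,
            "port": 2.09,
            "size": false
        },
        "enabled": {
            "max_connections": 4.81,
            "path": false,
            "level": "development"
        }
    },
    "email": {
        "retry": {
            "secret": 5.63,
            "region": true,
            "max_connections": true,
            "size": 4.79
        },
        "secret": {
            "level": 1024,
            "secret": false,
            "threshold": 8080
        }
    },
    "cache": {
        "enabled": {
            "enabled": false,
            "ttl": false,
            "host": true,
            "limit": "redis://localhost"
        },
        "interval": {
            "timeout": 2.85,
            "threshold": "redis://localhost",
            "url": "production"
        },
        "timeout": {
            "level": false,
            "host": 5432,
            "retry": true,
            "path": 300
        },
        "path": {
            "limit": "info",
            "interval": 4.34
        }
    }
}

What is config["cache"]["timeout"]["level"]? False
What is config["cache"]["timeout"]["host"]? 5432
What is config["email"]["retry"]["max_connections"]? True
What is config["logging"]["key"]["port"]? 2.09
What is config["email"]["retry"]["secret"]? 5.63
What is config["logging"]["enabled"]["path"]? False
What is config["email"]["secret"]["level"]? 1024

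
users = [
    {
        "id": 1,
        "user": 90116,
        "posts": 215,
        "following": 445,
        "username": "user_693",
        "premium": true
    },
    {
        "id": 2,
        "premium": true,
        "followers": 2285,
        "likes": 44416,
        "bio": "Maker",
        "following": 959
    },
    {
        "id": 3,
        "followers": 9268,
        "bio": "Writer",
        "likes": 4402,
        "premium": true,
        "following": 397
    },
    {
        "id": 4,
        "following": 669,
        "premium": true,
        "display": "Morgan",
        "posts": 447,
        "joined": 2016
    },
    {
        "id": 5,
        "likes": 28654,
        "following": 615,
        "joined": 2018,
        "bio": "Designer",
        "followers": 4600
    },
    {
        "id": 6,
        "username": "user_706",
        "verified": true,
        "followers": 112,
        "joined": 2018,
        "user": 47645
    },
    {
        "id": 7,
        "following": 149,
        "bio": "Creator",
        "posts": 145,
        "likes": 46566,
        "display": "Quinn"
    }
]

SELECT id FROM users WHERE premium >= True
[1, 2, 3, 4]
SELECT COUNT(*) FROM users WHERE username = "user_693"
1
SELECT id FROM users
[1, 2, 3, 4, 5, 6, 7]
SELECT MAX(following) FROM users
959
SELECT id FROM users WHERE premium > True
[]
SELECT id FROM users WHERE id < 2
[1]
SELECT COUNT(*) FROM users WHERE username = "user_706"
1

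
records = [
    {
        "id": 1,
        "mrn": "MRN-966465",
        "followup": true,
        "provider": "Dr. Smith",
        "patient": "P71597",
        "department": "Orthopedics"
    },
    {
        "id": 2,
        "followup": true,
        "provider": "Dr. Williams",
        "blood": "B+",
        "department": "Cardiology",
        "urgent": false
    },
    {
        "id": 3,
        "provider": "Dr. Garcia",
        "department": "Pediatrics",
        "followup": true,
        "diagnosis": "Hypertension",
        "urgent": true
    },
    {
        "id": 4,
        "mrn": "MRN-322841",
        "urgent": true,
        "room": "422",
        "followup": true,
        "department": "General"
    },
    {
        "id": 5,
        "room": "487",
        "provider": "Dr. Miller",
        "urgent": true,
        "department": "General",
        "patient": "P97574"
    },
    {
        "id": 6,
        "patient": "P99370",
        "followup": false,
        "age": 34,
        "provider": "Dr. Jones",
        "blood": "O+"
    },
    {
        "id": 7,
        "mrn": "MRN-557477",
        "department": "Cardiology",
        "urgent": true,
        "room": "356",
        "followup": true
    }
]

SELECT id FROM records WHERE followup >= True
[1, 2, 3, 4, 7]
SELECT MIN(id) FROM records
1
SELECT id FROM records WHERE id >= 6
[6, 7]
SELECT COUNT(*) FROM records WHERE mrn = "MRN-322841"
1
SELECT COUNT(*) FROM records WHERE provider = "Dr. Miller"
1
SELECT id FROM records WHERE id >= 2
[2, 3, 4, 5, 6, 7]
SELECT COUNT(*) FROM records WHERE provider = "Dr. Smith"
1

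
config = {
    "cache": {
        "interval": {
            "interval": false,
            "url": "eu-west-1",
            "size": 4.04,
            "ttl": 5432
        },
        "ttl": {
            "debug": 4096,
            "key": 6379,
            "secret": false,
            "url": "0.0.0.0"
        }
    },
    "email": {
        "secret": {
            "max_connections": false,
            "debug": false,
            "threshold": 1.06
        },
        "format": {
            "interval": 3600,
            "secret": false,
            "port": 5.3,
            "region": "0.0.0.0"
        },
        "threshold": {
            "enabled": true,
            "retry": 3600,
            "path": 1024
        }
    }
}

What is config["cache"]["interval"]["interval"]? False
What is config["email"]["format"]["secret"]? False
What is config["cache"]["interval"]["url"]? "eu-west-1"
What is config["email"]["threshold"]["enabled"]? True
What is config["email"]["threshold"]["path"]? 1024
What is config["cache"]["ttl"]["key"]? 6379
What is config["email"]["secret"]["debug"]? False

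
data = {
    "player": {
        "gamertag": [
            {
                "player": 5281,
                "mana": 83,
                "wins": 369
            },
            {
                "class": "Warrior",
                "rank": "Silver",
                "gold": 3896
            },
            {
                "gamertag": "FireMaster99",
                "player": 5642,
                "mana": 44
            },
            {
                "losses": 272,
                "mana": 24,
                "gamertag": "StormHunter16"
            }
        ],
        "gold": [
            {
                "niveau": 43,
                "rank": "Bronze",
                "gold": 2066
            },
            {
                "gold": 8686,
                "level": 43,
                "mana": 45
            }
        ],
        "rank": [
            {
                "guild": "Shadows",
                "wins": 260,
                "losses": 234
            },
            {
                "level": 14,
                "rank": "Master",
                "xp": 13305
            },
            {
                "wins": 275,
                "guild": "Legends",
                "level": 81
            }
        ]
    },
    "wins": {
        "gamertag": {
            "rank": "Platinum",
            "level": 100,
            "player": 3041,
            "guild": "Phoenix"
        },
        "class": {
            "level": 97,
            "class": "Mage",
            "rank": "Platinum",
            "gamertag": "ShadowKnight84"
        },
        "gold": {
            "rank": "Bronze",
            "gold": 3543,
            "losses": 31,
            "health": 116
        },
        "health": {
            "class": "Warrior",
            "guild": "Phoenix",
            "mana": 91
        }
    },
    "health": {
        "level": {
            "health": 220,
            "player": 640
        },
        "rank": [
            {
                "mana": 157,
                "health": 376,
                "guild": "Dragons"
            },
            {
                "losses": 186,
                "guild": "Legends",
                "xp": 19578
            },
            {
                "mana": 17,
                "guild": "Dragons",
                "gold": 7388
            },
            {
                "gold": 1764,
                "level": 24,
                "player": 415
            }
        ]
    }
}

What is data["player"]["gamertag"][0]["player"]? 5281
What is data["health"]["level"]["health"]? 220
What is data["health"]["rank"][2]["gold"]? 7388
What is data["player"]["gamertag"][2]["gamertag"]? "FireMaster99"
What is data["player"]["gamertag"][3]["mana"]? 24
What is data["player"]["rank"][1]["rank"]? "Master"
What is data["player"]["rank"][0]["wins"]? 260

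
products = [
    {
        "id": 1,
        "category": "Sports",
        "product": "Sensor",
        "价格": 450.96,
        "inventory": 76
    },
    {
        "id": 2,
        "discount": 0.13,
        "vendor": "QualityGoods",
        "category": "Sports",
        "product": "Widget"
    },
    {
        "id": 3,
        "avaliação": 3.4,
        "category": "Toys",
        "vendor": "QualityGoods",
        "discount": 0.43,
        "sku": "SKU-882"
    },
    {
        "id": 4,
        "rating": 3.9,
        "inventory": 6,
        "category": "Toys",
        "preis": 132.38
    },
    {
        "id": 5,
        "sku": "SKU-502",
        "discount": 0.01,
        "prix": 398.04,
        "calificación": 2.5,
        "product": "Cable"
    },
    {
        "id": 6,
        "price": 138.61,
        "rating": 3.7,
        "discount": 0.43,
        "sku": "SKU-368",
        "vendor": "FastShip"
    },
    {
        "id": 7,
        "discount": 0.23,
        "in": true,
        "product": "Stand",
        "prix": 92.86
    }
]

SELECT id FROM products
[1, 2, 3, 4, 5, 6, 7]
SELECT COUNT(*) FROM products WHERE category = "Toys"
2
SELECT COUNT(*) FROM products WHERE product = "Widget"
1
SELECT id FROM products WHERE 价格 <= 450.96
[1]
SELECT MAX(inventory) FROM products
76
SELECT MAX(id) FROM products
7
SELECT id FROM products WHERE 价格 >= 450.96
[1]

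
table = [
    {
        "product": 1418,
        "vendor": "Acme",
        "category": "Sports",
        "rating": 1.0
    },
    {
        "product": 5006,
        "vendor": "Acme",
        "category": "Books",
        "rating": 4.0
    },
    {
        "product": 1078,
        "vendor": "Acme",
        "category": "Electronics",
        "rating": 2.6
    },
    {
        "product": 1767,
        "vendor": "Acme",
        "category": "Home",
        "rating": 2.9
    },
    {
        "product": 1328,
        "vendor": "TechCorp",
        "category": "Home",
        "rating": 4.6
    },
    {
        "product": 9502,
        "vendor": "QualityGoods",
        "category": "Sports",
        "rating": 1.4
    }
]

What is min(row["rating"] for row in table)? 1.0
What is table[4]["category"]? "Home"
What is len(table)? 6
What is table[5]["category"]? "Sports"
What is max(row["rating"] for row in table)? 4.6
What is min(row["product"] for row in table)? 1078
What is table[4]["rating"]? 4.6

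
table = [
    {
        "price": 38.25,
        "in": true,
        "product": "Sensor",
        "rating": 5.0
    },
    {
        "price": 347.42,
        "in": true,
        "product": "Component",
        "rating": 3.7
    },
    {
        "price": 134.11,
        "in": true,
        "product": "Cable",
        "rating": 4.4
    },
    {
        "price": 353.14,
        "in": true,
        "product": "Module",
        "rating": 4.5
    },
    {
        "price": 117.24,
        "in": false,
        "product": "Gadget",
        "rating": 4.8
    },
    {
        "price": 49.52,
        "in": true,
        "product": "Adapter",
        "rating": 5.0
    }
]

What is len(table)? 6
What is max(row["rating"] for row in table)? 5.0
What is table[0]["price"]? 38.25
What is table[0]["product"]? "Sensor"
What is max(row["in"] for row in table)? True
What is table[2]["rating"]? 4.4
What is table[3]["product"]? "Module"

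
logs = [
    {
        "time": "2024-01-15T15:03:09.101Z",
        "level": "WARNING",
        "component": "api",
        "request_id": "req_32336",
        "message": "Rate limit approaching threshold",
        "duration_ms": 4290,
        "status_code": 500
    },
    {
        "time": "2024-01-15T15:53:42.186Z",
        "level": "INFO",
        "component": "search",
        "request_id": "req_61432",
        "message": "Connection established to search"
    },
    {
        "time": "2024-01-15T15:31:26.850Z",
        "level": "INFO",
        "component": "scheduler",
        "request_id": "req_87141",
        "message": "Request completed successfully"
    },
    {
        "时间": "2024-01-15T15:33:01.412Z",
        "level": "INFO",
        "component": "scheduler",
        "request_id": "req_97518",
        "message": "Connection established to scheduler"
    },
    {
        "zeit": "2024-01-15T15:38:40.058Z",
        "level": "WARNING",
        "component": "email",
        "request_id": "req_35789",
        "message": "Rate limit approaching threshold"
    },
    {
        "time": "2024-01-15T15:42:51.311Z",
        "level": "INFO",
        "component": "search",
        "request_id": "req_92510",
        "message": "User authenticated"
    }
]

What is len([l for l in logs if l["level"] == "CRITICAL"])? 0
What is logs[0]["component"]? "api"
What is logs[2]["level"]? "INFO"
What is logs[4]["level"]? "WARNING"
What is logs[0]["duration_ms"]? 4290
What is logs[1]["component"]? "search"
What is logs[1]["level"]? "INFO"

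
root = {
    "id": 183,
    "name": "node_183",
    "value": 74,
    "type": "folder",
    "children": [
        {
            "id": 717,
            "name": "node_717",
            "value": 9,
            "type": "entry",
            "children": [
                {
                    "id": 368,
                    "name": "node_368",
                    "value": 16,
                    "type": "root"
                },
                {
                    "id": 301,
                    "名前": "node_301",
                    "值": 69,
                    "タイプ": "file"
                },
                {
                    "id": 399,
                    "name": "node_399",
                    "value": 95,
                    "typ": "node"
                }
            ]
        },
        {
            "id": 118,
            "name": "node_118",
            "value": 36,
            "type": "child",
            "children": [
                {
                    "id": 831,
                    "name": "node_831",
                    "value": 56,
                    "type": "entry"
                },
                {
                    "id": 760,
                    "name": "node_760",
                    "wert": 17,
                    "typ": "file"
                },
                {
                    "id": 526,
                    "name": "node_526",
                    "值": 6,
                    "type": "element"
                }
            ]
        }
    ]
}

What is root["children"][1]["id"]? 118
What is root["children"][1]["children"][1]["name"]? "node_760"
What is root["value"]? 74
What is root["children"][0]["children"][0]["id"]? 368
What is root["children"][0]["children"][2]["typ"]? "node"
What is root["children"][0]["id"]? 717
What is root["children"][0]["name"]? "node_717"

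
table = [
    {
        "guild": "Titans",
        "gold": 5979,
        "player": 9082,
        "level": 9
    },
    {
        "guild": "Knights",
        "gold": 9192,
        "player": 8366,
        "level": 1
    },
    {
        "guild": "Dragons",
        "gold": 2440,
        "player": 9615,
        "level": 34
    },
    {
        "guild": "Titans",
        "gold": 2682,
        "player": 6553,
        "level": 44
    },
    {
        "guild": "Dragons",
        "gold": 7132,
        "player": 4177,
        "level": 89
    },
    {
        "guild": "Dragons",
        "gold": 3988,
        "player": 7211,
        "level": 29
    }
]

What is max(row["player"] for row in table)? 9615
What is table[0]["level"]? 9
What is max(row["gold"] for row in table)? 9192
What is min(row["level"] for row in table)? 1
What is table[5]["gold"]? 3988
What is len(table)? 6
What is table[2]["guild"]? "Dragons"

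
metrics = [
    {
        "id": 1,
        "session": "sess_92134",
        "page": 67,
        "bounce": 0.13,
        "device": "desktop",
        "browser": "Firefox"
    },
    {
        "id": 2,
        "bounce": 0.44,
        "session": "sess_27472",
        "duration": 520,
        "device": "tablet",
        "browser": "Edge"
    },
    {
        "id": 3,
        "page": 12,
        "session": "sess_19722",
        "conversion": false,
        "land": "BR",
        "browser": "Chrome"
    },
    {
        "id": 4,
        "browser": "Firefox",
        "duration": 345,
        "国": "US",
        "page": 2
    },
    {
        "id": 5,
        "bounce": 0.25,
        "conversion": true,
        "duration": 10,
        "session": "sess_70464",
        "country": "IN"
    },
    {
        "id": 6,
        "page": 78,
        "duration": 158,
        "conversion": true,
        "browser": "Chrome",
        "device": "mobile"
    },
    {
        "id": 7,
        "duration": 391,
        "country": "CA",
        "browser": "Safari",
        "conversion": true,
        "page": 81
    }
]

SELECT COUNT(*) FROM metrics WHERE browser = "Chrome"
2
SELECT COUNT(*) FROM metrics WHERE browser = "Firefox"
2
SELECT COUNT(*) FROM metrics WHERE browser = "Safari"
1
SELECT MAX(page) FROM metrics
81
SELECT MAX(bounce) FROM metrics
0.44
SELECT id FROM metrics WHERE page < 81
[1, 3, 4, 6]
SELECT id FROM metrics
[1, 2, 3, 4, 5, 6, 7]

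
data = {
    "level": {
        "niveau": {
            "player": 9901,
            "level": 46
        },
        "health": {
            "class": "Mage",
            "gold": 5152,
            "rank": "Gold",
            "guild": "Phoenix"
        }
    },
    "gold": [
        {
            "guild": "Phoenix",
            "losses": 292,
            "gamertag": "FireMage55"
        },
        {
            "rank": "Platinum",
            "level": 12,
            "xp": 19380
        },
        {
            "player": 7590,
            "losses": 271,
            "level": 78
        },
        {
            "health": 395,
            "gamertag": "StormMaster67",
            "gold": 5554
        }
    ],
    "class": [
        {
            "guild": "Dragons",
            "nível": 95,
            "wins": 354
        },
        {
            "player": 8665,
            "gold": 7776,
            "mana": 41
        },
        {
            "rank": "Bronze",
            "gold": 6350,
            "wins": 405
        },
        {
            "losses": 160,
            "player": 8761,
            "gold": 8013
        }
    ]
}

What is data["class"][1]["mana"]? 41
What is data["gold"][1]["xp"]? 19380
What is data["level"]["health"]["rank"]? "Gold"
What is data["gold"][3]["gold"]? 5554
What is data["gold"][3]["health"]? 395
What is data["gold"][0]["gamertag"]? "FireMage55"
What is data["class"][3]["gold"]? 8013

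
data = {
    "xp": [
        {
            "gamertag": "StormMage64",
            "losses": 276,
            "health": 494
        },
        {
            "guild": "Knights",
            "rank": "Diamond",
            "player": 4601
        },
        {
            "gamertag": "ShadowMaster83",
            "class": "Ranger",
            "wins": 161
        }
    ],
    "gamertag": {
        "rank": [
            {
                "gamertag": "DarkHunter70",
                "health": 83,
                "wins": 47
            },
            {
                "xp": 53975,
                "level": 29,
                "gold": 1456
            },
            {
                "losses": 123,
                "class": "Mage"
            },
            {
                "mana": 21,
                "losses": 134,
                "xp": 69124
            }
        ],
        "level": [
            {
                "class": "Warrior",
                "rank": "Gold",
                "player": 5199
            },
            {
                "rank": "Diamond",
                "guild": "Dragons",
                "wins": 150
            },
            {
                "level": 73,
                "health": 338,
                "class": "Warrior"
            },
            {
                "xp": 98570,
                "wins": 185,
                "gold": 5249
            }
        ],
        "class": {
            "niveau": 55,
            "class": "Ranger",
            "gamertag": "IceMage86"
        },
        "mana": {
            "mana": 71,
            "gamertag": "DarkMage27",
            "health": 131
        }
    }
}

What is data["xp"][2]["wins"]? 161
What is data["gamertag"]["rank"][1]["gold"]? 1456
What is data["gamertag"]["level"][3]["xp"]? 98570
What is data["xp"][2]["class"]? "Ranger"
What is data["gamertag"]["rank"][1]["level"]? 29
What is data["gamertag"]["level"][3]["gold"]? 5249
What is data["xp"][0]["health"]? 494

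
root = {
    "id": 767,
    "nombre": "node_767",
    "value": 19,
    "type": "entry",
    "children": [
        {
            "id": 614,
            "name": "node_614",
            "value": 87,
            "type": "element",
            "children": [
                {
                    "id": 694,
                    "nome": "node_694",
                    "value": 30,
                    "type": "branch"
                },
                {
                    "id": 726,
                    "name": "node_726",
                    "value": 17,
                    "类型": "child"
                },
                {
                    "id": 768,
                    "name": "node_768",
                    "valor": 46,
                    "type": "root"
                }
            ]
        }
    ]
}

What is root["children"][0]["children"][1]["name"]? "node_726"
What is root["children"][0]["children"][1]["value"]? 17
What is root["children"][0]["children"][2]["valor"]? 46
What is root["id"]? 767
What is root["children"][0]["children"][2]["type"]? "root"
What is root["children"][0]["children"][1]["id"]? 726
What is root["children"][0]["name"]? "node_614"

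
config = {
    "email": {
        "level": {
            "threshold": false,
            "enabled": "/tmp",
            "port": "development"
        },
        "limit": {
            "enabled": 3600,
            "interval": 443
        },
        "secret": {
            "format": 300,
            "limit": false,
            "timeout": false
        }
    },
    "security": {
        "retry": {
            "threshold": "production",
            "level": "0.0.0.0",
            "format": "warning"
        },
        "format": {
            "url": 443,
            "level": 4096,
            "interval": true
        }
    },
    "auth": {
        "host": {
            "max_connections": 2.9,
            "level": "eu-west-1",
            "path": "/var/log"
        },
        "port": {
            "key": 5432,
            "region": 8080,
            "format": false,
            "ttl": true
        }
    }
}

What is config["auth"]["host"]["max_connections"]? 2.9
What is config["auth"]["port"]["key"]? 5432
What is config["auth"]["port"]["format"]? False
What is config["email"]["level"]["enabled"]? "/tmp"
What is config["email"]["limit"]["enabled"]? 3600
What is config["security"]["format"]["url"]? 443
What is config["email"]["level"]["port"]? "development"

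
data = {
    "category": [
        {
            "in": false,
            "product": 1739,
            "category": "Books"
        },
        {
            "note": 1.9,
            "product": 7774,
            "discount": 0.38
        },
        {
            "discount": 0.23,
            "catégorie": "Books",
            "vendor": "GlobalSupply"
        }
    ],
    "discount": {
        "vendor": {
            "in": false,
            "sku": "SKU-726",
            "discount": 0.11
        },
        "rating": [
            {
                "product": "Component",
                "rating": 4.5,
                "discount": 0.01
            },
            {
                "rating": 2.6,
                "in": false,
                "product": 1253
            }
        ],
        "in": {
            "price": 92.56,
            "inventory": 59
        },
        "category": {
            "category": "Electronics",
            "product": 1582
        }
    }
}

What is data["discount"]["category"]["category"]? "Electronics"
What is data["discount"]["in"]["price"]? 92.56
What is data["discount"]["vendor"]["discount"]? 0.11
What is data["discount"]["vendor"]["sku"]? "SKU-726"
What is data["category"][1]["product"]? 7774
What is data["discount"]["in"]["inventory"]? 59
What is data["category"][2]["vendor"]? "GlobalSupply"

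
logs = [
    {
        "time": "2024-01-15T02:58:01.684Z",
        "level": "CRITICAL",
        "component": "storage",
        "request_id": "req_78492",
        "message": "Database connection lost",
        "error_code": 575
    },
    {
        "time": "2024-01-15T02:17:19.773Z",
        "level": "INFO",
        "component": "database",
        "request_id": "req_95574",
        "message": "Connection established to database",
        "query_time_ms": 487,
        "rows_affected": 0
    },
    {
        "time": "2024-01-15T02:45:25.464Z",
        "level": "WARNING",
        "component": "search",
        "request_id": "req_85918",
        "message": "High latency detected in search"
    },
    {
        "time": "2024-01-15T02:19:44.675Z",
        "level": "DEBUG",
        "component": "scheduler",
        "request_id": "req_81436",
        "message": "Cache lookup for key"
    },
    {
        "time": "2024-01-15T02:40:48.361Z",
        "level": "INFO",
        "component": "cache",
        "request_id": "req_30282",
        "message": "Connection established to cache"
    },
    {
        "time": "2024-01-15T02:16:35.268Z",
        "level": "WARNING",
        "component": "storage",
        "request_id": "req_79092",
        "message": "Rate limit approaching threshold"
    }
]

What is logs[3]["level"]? "DEBUG"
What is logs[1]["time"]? "2024-01-15T02:17:19.773Z"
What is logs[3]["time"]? "2024-01-15T02:19:44.675Z"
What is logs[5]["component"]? "storage"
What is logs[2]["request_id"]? "req_85918"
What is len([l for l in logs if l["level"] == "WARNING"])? 2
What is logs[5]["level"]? "WARNING"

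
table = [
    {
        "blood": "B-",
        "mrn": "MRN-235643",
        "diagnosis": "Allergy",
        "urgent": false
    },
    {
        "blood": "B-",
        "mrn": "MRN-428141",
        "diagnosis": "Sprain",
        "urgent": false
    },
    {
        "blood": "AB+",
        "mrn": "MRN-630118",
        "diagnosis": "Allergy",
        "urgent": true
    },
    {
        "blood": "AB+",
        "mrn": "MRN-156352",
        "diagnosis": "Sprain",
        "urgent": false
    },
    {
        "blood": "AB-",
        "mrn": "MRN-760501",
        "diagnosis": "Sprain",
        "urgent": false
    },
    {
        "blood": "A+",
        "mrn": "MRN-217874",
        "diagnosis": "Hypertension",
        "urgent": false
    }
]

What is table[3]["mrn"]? "MRN-156352"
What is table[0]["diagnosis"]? "Allergy"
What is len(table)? 6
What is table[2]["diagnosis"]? "Allergy"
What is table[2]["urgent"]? True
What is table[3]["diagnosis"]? "Sprain"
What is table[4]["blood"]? "AB-"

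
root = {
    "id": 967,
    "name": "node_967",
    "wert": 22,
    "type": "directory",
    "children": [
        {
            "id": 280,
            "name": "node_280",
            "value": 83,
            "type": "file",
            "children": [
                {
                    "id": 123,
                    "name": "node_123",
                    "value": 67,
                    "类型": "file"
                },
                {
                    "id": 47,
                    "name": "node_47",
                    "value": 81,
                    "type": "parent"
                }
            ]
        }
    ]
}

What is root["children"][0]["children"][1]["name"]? "node_47"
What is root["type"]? "directory"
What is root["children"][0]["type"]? "file"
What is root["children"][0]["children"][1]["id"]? 47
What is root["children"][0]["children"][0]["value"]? 67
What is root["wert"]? 22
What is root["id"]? 967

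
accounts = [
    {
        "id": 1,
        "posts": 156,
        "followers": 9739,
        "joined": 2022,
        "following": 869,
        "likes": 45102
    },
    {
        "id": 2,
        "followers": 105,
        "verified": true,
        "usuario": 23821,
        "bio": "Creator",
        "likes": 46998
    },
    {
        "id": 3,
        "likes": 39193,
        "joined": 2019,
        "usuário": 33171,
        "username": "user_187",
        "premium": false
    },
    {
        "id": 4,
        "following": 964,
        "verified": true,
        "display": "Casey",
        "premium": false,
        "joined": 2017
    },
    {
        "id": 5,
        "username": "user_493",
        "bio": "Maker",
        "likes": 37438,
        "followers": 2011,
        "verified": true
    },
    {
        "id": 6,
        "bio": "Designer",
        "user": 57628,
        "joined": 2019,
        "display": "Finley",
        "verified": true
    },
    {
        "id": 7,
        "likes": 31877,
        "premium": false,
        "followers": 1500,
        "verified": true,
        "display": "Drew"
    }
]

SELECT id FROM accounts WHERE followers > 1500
[1, 5]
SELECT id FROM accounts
[1, 2, 3, 4, 5, 6, 7]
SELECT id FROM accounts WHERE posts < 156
[]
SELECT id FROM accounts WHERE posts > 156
[]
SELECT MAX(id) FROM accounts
7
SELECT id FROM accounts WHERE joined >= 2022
[1]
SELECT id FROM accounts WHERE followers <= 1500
[2, 7]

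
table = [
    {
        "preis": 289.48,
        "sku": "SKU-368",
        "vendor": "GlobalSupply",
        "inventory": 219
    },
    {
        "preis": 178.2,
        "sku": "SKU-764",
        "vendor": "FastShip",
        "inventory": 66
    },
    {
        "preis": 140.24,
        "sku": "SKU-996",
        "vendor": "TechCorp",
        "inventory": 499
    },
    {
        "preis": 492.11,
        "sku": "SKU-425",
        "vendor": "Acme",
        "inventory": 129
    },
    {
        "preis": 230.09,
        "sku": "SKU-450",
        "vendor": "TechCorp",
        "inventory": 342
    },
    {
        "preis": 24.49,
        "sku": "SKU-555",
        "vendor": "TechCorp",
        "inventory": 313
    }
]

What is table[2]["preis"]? 140.24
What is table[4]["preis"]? 230.09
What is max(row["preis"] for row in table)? 492.11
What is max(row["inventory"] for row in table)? 499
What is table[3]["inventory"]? 129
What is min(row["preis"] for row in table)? 24.49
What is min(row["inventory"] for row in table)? 66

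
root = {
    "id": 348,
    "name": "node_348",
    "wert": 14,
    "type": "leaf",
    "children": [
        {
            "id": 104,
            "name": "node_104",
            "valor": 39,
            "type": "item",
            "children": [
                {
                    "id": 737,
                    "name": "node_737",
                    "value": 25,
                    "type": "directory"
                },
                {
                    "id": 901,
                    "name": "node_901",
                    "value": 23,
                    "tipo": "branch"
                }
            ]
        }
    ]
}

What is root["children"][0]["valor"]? 39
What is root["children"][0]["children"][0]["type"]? "directory"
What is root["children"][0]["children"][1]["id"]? 901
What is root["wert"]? 14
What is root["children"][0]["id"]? 104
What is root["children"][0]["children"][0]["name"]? "node_737"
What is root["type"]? "leaf"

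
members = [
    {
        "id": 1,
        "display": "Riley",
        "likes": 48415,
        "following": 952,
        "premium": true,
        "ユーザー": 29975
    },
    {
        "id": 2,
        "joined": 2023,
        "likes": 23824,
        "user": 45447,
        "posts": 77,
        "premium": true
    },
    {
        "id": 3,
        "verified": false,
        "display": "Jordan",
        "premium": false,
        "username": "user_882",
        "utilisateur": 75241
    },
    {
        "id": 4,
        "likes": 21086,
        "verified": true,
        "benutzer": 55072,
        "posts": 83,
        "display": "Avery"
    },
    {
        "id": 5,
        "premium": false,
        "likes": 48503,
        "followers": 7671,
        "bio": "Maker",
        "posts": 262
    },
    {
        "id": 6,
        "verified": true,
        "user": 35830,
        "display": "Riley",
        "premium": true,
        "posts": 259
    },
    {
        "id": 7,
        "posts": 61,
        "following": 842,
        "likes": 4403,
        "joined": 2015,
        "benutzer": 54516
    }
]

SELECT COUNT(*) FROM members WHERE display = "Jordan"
1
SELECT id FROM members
[1, 2, 3, 4, 5, 6, 7]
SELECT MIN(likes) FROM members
4403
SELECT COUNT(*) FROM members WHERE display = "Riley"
2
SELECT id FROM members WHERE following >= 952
[1]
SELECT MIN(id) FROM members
1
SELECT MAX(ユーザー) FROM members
29975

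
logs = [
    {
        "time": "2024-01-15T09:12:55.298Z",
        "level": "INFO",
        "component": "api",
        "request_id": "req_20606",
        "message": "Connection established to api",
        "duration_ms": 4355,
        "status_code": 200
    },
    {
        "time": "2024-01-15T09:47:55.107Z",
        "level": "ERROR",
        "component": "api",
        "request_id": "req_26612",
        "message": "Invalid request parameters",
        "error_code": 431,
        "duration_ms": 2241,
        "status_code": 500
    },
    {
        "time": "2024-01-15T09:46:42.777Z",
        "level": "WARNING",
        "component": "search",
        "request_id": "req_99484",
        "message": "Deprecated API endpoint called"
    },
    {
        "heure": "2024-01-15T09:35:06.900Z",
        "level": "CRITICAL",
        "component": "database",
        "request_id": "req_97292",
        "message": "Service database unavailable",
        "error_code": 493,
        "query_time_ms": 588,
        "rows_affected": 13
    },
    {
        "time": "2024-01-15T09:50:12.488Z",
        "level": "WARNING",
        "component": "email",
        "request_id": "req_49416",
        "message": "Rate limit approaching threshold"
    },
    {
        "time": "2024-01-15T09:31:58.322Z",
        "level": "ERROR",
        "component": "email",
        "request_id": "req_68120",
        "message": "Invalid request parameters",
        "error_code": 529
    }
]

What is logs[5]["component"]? "email"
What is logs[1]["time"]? "2024-01-15T09:47:55.107Z"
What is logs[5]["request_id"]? "req_68120"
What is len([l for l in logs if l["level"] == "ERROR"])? 2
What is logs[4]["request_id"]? "req_49416"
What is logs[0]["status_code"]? 200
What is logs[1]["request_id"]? "req_26612"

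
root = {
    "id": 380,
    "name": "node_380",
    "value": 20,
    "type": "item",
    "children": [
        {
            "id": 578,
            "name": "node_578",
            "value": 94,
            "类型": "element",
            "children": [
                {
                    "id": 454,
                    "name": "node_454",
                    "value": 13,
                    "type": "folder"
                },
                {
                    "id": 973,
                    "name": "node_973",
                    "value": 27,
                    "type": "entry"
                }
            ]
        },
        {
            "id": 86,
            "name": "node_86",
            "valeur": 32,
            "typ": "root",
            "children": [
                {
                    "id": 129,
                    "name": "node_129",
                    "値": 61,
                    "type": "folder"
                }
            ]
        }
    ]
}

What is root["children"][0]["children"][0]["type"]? "folder"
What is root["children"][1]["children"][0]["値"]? 61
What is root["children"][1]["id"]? 86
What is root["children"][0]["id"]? 578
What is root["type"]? "item"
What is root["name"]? "node_380"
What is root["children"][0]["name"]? "node_578"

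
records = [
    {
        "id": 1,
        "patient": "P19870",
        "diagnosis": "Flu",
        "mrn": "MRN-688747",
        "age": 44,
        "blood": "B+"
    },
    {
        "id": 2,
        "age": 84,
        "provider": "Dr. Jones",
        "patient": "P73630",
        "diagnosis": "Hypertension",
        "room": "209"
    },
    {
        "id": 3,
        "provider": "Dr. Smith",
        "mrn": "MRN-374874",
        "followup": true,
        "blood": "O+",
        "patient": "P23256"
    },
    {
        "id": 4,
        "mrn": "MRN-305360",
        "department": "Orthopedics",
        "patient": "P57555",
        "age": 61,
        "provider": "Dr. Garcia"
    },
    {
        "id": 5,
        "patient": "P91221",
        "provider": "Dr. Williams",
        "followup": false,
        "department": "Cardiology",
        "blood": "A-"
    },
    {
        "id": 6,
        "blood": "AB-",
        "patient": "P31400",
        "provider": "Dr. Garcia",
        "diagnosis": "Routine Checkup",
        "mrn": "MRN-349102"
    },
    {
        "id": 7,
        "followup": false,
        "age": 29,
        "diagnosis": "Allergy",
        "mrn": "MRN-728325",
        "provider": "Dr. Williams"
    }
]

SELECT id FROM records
[1, 2, 3, 4, 5, 6, 7]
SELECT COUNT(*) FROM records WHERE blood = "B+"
1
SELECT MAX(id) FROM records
7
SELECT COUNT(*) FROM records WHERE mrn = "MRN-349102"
1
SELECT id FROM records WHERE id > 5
[6, 7]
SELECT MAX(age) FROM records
84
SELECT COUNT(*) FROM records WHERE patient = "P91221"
1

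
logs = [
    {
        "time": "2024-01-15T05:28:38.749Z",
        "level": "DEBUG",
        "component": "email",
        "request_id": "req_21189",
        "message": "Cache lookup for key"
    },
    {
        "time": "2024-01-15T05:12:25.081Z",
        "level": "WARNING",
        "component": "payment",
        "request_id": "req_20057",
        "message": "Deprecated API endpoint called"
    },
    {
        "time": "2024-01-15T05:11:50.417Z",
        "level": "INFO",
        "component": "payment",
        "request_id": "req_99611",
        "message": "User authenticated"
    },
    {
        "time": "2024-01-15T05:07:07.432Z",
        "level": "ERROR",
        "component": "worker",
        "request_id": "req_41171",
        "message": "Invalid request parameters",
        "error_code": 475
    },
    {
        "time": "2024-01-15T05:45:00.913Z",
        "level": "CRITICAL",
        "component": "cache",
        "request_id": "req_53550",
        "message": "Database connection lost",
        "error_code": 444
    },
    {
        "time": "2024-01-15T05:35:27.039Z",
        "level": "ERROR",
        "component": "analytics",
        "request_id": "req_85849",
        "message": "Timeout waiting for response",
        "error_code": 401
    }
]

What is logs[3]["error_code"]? 475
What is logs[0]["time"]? "2024-01-15T05:28:38.749Z"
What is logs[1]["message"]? "Deprecated API endpoint called"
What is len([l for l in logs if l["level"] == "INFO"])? 1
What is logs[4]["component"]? "cache"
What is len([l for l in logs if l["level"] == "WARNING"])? 1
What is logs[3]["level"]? "ERROR"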